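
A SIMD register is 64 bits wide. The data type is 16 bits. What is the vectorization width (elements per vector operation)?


Width = SIMD bits / data type bits
= 64 / 16 = 4

4


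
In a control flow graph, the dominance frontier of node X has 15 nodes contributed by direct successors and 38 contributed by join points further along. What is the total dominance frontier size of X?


DF(X) = direct successor contributions + join point contributions
= 15 + 38 = 53

53


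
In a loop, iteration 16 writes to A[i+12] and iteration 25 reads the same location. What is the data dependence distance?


Distance = read iteration - write iteration
= 25 - 16 = 9

9


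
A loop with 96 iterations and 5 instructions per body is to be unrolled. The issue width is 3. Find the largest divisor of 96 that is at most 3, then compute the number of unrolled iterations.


Largest divisor of 96 <= 3 is 3
New iterations = 96 / 3 = 32

32


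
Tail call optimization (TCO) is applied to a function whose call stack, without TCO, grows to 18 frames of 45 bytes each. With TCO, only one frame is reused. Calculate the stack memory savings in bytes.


Without TCO: 18 * 45 = 810 bytes
With TCO: reuse 1 frame = 45 bytes
Savings = 810 - 45 = 765

765


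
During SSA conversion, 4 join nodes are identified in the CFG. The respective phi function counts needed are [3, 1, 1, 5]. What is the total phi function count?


Total phi functions = sum of phi functions at each join node
= 3 + 1 + 1 + 5 = 10

10


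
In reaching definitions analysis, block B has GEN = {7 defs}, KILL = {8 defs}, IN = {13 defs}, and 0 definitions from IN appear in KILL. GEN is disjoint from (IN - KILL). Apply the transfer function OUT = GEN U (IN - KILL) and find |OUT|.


IN - KILL: 13 - 0 = 13 surviving definitions
OUT = GEN + surviving = 7 + 13 = 20

20


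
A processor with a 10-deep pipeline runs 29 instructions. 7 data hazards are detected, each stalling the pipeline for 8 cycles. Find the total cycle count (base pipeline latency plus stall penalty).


Base cycles = 10 + 29 - 1 = 38
Total stalls = 7 * 8 = 56
Total = 38 + 56 = 94

94


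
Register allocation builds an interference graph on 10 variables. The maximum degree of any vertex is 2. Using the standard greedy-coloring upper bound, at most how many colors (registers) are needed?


Greedy coloring never needs more than (max_degree + 1) colors: when coloring a vertex, at most max_degree neighbors are already colored.
Upper bound = 2 + 1 = 3

3


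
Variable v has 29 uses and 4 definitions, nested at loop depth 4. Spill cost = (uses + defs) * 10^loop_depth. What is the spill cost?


uses + defs = 29 + 4 = 33
10^4 = 10000
Spill cost = 33 * 10000 = 330000

330000


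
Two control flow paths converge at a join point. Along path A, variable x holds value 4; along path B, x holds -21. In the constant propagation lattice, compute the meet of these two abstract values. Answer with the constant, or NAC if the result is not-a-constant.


Meet operation: if both paths give the same constant, result is that constant; if they differ, result is NAC (not-a-constant).
Path A: 4, Path B: -21 -> differ
Result: not-a-constant -> NAC

NAC


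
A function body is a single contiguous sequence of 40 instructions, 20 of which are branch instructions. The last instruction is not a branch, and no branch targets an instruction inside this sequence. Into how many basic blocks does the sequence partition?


With no in-sequence branch targets, the leaders are the first instruction plus the instruction after each branch.
Number of basic blocks = branches + 1
= 20 + 1 = 21

21


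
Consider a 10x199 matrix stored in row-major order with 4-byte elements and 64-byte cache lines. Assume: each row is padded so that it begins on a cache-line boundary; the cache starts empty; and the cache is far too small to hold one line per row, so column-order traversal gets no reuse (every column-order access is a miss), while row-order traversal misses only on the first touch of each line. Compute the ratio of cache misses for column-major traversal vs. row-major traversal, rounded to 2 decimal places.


Each row occupies 199 * 4 = 796 bytes and starts on a line boundary, so it spans ceil(796 / 64) = 13 cache lines.
Row-major traversal misses (one per line touched): 10 * ceil(199 * 4 / 64) = 130
Column-major traversal misses (no reuse, every access misses): 10 * 199 = 1990
Ratio = 1990 / 130 = 15.31

15.31


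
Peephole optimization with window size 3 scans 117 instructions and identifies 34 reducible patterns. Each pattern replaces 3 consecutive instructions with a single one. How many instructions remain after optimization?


Each match removes 2 instructions.
Total removed = 34 * 2 = 68
Remaining = 117 - 68 = 49

49


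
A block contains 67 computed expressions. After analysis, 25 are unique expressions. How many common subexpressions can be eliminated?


CSE count = total expressions - unique expressions
= 67 - 25 = 42

42


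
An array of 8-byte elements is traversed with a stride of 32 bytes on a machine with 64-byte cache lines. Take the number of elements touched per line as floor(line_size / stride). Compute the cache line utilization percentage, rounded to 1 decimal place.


Elements per cache line = floor(64 / 32) = 2
Bytes used = 2 * 8 = 16
Utilization = 16 / 64 * 100 = 25.0%

25.0


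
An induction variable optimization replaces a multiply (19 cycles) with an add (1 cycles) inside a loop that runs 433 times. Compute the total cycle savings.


Per-iteration saving = 19 - 1 = 18
Total saved = 433 * 18 = 7794

7794


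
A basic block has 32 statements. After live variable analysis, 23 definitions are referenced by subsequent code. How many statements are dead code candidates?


Dead code = total statements - live definitions
= 32 - 23 = 9

9


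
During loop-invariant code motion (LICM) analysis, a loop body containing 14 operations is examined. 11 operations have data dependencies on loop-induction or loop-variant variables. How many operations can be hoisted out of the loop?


Invariant candidates = total - loop-dependent
= 14 - 11 = 3

3


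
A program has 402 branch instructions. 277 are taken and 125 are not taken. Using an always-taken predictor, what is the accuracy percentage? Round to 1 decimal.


Predictor: always-taken
Correct predictions = 277
Accuracy = 277 / 402 * 100 = 68.9%

68.9


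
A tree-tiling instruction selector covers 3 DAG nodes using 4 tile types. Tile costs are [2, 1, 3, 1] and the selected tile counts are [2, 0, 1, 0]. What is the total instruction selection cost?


Total cost = sum(count_i * cost_i)
= 2*2 + 0*1 + 1*3 + 0*1
= 7

7


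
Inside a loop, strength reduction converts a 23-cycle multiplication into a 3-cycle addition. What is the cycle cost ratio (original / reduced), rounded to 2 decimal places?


Ratio = mult_cost / add_cost = 23 / 3 = 7.67

7.67


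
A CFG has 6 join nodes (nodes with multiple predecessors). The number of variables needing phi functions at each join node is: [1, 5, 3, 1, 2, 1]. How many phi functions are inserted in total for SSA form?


Total phi functions = sum of phi functions at each join node
= 1 + 5 + 3 + 1 + 2 + 1 = 13

13


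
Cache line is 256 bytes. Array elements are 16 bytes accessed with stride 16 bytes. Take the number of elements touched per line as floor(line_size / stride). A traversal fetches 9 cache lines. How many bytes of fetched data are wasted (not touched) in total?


Elements per line = floor(256 / 16) = 16
Bytes used per line = 16 * 16 = 256
Wasted per line = 256 - 256 = 0
Total wasted = 0 * 9 = 0

0


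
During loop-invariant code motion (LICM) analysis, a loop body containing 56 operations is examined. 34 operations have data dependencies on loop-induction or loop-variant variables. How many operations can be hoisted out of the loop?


Invariant candidates = total - loop-dependent
= 56 - 34 = 22

22


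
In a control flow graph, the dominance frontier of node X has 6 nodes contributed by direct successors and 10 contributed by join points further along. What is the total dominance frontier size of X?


DF(X) = direct successor contributions + join point contributions
= 6 + 10 = 16

16


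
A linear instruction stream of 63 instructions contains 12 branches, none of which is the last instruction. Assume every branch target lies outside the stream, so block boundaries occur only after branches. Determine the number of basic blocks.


With no in-sequence branch targets, the leaders are the first instruction plus the instruction after each branch.
Number of basic blocks = branches + 1
= 12 + 1 = 13

13


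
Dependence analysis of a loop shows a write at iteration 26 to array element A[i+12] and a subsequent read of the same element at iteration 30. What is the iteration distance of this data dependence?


Distance = read iteration - write iteration
= 30 - 26 = 4

4


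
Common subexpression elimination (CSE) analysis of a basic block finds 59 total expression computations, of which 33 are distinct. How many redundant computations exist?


CSE count = total expressions - unique expressions
= 59 - 33 = 26

26


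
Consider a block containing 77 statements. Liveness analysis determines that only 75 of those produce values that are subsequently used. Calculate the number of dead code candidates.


Dead code = total statements - live definitions
= 77 - 75 = 2

2


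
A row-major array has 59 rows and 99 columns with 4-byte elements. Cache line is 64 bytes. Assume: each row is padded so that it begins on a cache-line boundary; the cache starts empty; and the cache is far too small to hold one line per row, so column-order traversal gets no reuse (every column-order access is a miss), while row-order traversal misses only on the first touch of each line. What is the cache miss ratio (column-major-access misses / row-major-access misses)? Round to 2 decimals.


Each row occupies 99 * 4 = 396 bytes and starts on a line boundary, so it spans ceil(396 / 64) = 7 cache lines.
Row-major traversal misses (one per line touched): 59 * ceil(99 * 4 / 64) = 413
Column-major traversal misses (no reuse, every access misses): 59 * 99 = 5841
Ratio = 5841 / 413 = 14.14

14.14


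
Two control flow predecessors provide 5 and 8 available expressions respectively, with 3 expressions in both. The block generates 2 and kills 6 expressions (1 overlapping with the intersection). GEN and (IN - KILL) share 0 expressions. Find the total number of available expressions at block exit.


IN = intersection of predecessors = 3
IN - KILL = 3 - 1 = 2
|OUT| = |GEN| + |IN - KILL| - |GEN ∩ (IN - KILL)| = 2 + 2 - 0 = 4

4


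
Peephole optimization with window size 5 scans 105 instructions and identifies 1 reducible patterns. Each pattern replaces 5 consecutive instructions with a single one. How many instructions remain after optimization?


Each match removes 4 instructions.
Total removed = 1 * 4 = 4
Remaining = 105 - 4 = 101

101


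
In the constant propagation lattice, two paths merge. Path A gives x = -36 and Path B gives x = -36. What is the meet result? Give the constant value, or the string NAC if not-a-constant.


Meet operation: if both paths give the same constant, result is that constant; if they differ, result is NAC (not-a-constant).
Path A: -36, Path B: -36 -> equal
Result: constant -> -36

-36


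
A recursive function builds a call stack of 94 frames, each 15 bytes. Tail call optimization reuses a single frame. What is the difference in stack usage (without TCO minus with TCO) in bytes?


Without TCO: 94 * 15 = 1410 bytes
With TCO: reuse 1 frame = 15 bytes
Savings = 1410 - 15 = 1395

1395


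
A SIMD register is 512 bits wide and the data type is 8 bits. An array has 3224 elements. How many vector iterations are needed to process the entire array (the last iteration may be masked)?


Width = 512 / 8 = 64 elements per vector op
Iterations = ceil(3224 / 64) = 51

51


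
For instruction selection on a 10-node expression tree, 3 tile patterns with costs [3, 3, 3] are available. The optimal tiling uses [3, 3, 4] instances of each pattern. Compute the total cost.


Total cost = sum(count_i * cost_i)
= 3*3 + 3*3 + 4*3
= 30

30


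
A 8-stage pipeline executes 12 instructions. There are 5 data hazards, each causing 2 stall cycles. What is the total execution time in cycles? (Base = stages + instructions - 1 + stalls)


Base cycles = 8 + 12 - 1 = 19
Total stalls = 5 * 2 = 10
Total = 19 + 10 = 29

29


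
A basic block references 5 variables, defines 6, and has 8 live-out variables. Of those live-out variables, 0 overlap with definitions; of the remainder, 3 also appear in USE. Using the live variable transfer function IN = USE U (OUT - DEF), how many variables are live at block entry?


OUT - DEF: 8 - 0 = 8
|IN| = |USE| + |OUT - DEF| - |USE ∩ (OUT - DEF)| = 5 + 8 - 3 = 10

10


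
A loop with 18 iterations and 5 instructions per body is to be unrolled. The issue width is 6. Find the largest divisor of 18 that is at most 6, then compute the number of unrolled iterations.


Largest divisor of 18 <= 6 is 6
New iterations = 18 / 6 = 3

3


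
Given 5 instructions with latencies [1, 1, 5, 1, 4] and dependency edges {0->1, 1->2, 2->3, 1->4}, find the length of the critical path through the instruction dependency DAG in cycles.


Compute longest path through dependency graph: dist(Ik) = max over predecessors of dist + latency(Ik).
dist(I0) = latency 1 = 1
dist(I1) = dist(I0) + 1 = 1 + 1 = 2
dist(I2) = dist(I1) + 5 = 2 + 5 = 7
dist(I3) = dist(I2) + 1 = 7 + 1 = 8
dist(I4) = dist(I1) + 4 = 2 + 4 = 6
Critical path = max dist = 8

8


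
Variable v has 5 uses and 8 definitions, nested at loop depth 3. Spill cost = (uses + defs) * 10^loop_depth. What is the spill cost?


uses + defs = 5 + 8 = 13
10^3 = 1000
Spill cost = 13 * 1000 = 13000

13000


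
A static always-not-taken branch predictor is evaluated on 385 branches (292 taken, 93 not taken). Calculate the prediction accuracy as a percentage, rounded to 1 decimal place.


Predictor: always-not-taken
Correct predictions = 93
Accuracy = 93 / 385 * 100 = 24.2%

24.2


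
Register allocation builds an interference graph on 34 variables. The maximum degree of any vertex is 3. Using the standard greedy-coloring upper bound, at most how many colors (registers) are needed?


Greedy coloring never needs more than (max_degree + 1) colors: when coloring a vertex, at most max_degree neighbors are already colored.
Upper bound = 3 + 1 = 4

4


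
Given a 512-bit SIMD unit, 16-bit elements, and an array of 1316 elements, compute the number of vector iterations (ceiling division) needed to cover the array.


Width = 512 / 16 = 32 elements per vector op
Iterations = ceil(1316 / 32) = 42

42


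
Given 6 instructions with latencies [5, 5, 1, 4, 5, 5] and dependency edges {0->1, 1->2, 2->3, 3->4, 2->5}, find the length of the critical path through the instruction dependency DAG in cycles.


Compute longest path through dependency graph: dist(Ik) = max over predecessors of dist + latency(Ik).
dist(I0) = latency 5 = 5
dist(I1) = dist(I0) + 5 = 5 + 5 = 10
dist(I2) = dist(I1) + 1 = 10 + 1 = 11
dist(I3) = dist(I2) + 4 = 11 + 4 = 15
dist(I4) = dist(I3) + 5 = 15 + 5 = 20
dist(I5) = dist(I2) + 5 = 11 + 5 = 16
Critical path = max dist = 20

20


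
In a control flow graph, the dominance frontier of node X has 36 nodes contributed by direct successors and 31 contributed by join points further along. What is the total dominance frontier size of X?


DF(X) = direct successor contributions + join point contributions
= 36 + 31 = 67

67


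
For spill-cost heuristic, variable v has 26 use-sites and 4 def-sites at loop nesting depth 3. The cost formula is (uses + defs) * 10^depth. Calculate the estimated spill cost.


uses + defs = 26 + 4 = 30
10^3 = 1000
Spill cost = 30 * 1000 = 30000

30000


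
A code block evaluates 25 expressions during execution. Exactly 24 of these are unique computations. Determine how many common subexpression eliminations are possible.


CSE count = total expressions - unique expressions
= 25 - 24 = 1

1


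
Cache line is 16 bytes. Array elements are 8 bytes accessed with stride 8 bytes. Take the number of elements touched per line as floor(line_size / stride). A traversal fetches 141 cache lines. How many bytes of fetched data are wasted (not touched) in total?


Elements per line = floor(16 / 8) = 2
Bytes used per line = 2 * 8 = 16
Wasted per line = 16 - 16 = 0
Total wasted = 0 * 141 = 0

0


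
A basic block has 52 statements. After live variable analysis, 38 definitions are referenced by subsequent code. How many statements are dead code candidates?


Dead code = total statements - live definitions
= 52 - 38 = 14

14


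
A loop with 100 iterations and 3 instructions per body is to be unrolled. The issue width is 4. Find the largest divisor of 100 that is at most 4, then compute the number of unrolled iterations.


Largest divisor of 100 <= 4 is 4
New iterations = 100 / 4 = 25

25


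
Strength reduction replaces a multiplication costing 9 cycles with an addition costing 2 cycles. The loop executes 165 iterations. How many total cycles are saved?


Per-iteration saving = 9 - 2 = 7
Total saved = 165 * 7 = 1155

1155


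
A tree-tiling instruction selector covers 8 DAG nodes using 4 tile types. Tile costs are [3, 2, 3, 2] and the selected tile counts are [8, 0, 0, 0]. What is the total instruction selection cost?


Total cost = sum(count_i * cost_i)
= 8*3 + 0*2 + 0*3 + 0*2
= 24

24


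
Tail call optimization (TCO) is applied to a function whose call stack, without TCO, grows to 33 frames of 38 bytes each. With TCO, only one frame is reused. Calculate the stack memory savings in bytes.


Without TCO: 33 * 38 = 1254 bytes
With TCO: reuse 1 frame = 38 bytes
Savings = 1254 - 38 = 1216

1216


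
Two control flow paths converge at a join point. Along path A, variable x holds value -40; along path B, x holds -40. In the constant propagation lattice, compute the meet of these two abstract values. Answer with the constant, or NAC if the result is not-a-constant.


Meet operation: if both paths give the same constant, result is that constant; if they differ, result is NAC (not-a-constant).
Path A: -40, Path B: -40 -> equal
Result: constant -> -40

-40


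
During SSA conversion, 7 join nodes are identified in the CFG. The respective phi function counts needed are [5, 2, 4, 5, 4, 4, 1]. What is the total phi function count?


Total phi functions = sum of phi functions at each join node
= 5 + 2 + 4 + 5 + 4 + 4 + 1 = 25

25


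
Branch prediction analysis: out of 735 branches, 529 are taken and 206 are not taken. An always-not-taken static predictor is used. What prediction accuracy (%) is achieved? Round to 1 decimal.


Predictor: always-not-taken
Correct predictions = 206
Accuracy = 206 / 735 * 100 = 28.0%

28.0


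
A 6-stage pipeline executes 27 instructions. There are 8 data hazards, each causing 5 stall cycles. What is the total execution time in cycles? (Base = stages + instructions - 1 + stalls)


Base cycles = 6 + 27 - 1 = 32
Total stalls = 8 * 5 = 40
Total = 32 + 40 = 72

72


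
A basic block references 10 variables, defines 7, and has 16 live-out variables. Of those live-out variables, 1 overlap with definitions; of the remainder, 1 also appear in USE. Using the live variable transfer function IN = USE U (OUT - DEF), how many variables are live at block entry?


OUT - DEF: 16 - 1 = 15
|IN| = |USE| + |OUT - DEF| - |USE ∩ (OUT - DEF)| = 10 + 15 - 1 = 24

24


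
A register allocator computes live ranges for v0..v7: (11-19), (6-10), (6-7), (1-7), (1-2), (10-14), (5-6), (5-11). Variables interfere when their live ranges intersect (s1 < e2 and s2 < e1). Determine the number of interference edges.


Check all pairs for overlapping intervals.
Two intervals (s1,e1) and (s2,e2) overlap if s1 < e2 and s2 < e1.
v0 (11-19) vs v1..v7: overlaps v5 -> 1
v1 (6-10) vs v2..v7: overlaps v2, v3, v7 -> 3
v2 (6-7) vs v3..v7: overlaps v3, v7 -> 2
v3 (1-7) vs v4..v7: overlaps v4, v6, v7 -> 3
v4 (1-2) vs v5..v7: overlaps none -> 0
v5 (10-14) vs v6..v7: overlaps v7 -> 1
v6 (5-6) vs v7: overlaps v7 -> 1
Total overlapping pairs = 1 + 3 + 2 + 3 + 0 + 1 + 1 = 11

11


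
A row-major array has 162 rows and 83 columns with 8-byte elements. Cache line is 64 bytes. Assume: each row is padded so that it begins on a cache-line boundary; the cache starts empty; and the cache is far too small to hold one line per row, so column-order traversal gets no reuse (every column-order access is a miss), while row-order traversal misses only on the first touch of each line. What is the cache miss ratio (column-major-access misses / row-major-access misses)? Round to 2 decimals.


Each row occupies 83 * 8 = 664 bytes and starts on a line boundary, so it spans ceil(664 / 64) = 11 cache lines.
Row-major traversal misses (one per line touched): 162 * ceil(83 * 8 / 64) = 1782
Column-major traversal misses (no reuse, every access misses): 162 * 83 = 13446
Ratio = 13446 / 1782 = 7.55

7.55


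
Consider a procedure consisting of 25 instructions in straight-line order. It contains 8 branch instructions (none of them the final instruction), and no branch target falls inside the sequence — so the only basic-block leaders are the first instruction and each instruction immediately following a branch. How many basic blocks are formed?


With no in-sequence branch targets, the leaders are the first instruction plus the instruction after each branch.
Number of basic blocks = branches + 1
= 8 + 1 = 9

9


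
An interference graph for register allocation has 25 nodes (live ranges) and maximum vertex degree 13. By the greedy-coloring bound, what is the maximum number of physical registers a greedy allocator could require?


Greedy coloring never needs more than (max_degree + 1) colors: when coloring a vertex, at most max_degree neighbors are already colored.
Upper bound = 13 + 1 = 14

14


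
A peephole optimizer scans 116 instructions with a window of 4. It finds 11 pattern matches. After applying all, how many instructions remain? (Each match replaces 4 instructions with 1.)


Each match removes 3 instructions.
Total removed = 11 * 3 = 33
Remaining = 116 - 33 = 83

83


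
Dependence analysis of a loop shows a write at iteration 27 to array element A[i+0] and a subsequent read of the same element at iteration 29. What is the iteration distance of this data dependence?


Distance = read iteration - write iteration
= 29 - 27 = 2

2


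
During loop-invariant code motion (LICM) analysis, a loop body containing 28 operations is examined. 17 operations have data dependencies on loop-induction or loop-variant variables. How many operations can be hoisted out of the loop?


Invariant candidates = total - loop-dependent
= 28 - 17 = 11

11


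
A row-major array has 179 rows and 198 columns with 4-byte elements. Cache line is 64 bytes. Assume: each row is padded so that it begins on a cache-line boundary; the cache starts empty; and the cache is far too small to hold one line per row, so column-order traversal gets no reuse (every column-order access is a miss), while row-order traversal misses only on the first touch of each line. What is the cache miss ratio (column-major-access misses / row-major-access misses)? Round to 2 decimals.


Each row occupies 198 * 4 = 792 bytes and starts on a line boundary, so it spans ceil(792 / 64) = 13 cache lines.
Row-major traversal misses (one per line touched): 179 * ceil(198 * 4 / 64) = 2327
Column-major traversal misses (no reuse, every access misses): 179 * 198 = 35442
Ratio = 35442 / 2327 = 15.23

15.23


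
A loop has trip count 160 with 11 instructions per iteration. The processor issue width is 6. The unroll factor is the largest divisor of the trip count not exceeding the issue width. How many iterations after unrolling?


Largest divisor of 160 <= 6 is 5
New iterations = 160 / 5 = 32

32


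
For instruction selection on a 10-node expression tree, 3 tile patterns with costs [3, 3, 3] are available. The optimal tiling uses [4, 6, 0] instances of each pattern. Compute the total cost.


Total cost = sum(count_i * cost_i)
= 4*3 + 6*3 + 0*3
= 30

30


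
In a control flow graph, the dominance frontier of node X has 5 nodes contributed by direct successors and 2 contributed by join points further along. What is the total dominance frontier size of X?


DF(X) = direct successor contributions + join point contributions
= 5 + 2 = 7

7


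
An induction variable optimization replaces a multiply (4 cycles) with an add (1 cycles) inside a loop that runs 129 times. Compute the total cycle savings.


Per-iteration saving = 4 - 1 = 3
Total saved = 129 * 3 = 387

387


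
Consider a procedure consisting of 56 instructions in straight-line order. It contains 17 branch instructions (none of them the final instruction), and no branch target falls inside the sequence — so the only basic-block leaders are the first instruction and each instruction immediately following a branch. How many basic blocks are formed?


With no in-sequence branch targets, the leaders are the first instruction plus the instruction after each branch.
Number of basic blocks = branches + 1
= 17 + 1 = 18

18


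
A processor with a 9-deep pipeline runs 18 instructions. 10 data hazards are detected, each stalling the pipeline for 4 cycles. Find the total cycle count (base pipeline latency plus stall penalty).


Base cycles = 9 + 18 - 1 = 26
Total stalls = 10 * 4 = 40
Total = 26 + 40 = 66

66


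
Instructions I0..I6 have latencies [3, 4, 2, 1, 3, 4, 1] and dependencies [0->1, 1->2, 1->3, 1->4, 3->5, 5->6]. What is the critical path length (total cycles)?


Compute longest path through dependency graph: dist(Ik) = max over predecessors of dist + latency(Ik).
dist(I0) = latency 3 = 3
dist(I1) = dist(I0) + 4 = 3 + 4 = 7
dist(I2) = dist(I1) + 2 = 7 + 2 = 9
dist(I3) = dist(I1) + 1 = 7 + 1 = 8
dist(I4) = dist(I1) + 3 = 7 + 3 = 10
dist(I5) = dist(I3) + 4 = 8 + 4 = 12
dist(I6) = dist(I5) + 1 = 12 + 1 = 13
Critical path = max dist = 13

13


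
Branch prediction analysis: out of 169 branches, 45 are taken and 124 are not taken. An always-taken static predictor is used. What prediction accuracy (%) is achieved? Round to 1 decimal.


Predictor: always-taken
Correct predictions = 45
Accuracy = 45 / 169 * 100 = 26.6%

26.6


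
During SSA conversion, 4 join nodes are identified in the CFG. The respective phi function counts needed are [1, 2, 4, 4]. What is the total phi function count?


Total phi functions = sum of phi functions at each join node
= 1 + 2 + 4 + 4 = 11

11


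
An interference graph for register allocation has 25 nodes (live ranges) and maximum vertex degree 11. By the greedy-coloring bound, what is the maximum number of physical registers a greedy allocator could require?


Greedy coloring never needs more than (max_degree + 1) colors: when coloring a vertex, at most max_degree neighbors are already colored.
Upper bound = 11 + 1 = 12

12


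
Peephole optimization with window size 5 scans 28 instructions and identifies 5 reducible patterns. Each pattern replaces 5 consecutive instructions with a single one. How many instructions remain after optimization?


Each match removes 4 instructions.
Total removed = 5 * 4 = 20
Remaining = 28 - 20 = 8

8


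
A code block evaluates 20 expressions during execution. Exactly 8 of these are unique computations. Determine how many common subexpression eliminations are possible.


CSE count = total expressions - unique expressions
= 20 - 8 = 12

12


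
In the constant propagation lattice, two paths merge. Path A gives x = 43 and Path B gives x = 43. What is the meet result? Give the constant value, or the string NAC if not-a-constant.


Meet operation: if both paths give the same constant, result is that constant; if they differ, result is NAC (not-a-constant).
Path A: 43, Path B: 43 -> equal
Result: constant -> 43

43


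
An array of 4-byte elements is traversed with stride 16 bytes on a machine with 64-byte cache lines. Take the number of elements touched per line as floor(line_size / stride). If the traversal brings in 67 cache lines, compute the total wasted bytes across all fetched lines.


Elements per line = floor(64 / 16) = 4
Bytes used per line = 4 * 4 = 16
Wasted per line = 64 - 16 = 48
Total wasted = 48 * 67 = 3216

3216


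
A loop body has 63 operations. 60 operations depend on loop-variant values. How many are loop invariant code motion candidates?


Invariant candidates = total - loop-dependent
= 63 - 60 = 3

3


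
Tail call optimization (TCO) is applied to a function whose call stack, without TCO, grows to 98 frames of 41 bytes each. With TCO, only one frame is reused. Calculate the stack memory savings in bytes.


Without TCO: 98 * 41 = 4018 bytes
With TCO: reuse 1 frame = 41 bytes
Savings = 4018 - 41 = 3977

3977


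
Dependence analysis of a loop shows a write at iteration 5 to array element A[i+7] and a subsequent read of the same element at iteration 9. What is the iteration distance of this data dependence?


Distance = read iteration - write iteration
= 9 - 5 = 4

4


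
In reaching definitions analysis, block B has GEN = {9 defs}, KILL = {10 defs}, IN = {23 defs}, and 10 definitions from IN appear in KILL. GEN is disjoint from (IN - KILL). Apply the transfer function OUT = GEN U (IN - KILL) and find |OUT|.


IN - KILL: 23 - 10 = 13 surviving definitions
OUT = GEN + surviving = 9 + 13 = 22

22


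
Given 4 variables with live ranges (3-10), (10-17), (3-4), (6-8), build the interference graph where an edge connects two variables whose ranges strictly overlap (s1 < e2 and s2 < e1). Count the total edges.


Check all pairs for overlapping intervals.
Two intervals (s1,e1) and (s2,e2) overlap if s1 < e2 and s2 < e1.
v0 (3-10) vs v1..v3: overlaps v2, v3 -> 2
v1 (10-17) vs v2..v3: overlaps none -> 0
v2 (3-4) vs v3: overlaps none -> 0
Total overlapping pairs = 2 + 0 + 0 = 2

2


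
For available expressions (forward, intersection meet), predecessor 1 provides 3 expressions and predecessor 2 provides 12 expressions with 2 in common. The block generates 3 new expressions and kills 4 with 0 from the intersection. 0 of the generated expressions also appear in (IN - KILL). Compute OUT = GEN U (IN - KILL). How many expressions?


IN = intersection of predecessors = 2
IN - KILL = 2 - 0 = 2
|OUT| = |GEN| + |IN - KILL| - |GEN ∩ (IN - KILL)| = 3 + 2 - 0 = 5

5


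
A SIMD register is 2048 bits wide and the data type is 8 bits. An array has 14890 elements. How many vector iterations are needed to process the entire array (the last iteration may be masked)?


Width = 2048 / 8 = 256 elements per vector op
Iterations = ceil(14890 / 256) = 59

59


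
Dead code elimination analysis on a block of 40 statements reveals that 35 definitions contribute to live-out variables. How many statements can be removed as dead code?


Dead code = total statements - live definitions
= 40 - 35 = 5

5


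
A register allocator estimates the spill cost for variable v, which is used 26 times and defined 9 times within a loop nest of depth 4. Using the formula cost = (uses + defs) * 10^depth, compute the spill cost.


uses + defs = 26 + 9 = 35
10^4 = 10000
Spill cost = 35 * 10000 = 350000

350000


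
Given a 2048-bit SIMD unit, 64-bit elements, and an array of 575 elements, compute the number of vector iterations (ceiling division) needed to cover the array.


Width = 2048 / 64 = 32 elements per vector op
Iterations = ceil(575 / 32) = 18

18


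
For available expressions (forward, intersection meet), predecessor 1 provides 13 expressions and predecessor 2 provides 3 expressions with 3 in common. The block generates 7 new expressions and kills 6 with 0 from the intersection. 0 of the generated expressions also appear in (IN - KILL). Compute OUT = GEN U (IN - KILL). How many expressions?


IN = intersection of predecessors = 3
IN - KILL = 3 - 0 = 3
|OUT| = |GEN| + |IN - KILL| - |GEN ∩ (IN - KILL)| = 7 + 3 - 0 = 10

10


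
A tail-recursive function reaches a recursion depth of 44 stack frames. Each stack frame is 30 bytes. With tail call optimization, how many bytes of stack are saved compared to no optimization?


Without TCO: 44 * 30 = 1320 bytes
With TCO: reuse 1 frame = 30 bytes
Savings = 1320 - 30 = 1290

1290


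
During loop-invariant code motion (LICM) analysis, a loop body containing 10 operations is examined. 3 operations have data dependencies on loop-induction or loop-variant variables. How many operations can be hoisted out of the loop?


Invariant candidates = total - loop-dependent
= 10 - 3 = 7

7


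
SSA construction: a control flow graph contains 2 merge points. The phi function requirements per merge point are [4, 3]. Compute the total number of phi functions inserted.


Total phi functions = sum of phi functions at each join node
= 4 + 3 = 7

7


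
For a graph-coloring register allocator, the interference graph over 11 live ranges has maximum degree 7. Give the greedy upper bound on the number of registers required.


Greedy coloring never needs more than (max_degree + 1) colors: when coloring a vertex, at most max_degree neighbors are already colored.
Upper bound = 7 + 1 = 8

8


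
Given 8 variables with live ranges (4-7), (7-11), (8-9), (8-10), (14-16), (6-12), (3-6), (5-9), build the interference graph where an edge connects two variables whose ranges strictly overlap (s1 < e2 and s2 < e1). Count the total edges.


Check all pairs for overlapping intervals.
Two intervals (s1,e1) and (s2,e2) overlap if s1 < e2 and s2 < e1.
v0 (4-7) vs v1..v7: overlaps v5, v6, v7 -> 3
v1 (7-11) vs v2..v7: overlaps v2, v3, v5, v7 -> 4
v2 (8-9) vs v3..v7: overlaps v3, v5, v7 -> 3
v3 (8-10) vs v4..v7: overlaps v5, v7 -> 2
v4 (14-16) vs v5..v7: overlaps none -> 0
v5 (6-12) vs v6..v7: overlaps v7 -> 1
v6 (3-6) vs v7: overlaps v7 -> 1
Total overlapping pairs = 3 + 4 + 3 + 2 + 0 + 1 + 1 = 14

14


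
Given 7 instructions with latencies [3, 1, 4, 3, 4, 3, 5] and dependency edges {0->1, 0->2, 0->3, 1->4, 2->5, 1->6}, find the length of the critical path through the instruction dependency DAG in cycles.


Compute longest path through dependency graph: dist(Ik) = max over predecessors of dist + latency(Ik).
dist(I0) = latency 3 = 3
dist(I1) = dist(I0) + 1 = 3 + 1 = 4
dist(I2) = dist(I0) + 4 = 3 + 4 = 7
dist(I3) = dist(I0) + 3 = 3 + 3 = 6
dist(I4) = dist(I1) + 4 = 4 + 4 = 8
dist(I5) = dist(I2) + 3 = 7 + 3 = 10
dist(I6) = dist(I1) + 5 = 4 + 5 = 9
Critical path = max dist = 10

10


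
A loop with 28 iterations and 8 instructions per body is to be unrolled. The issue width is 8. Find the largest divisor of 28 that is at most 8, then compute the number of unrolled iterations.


Largest divisor of 28 <= 8 is 7
New iterations = 28 / 7 = 4

4


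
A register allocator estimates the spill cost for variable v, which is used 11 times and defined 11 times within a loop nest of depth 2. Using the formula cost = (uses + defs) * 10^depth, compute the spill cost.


uses + defs = 11 + 11 = 22
10^2 = 100
Spill cost = 22 * 100 = 2200

2200


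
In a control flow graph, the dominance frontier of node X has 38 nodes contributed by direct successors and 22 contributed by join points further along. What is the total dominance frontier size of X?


DF(X) = direct successor contributions + join point contributions
= 38 + 22 = 60

60


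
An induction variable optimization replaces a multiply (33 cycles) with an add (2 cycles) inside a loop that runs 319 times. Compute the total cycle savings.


Per-iteration saving = 33 - 2 = 31
Total saved = 319 * 31 = 9889

9889


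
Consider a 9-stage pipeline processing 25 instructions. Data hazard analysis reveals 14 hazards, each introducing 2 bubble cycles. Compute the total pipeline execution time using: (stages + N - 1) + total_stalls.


Base cycles = 9 + 25 - 1 = 33
Total stalls = 14 * 2 = 28
Total = 33 + 28 = 61

61


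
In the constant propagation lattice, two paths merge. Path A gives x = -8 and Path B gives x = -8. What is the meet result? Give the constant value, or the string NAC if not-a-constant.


Meet operation: if both paths give the same constant, result is that constant; if they differ, result is NAC (not-a-constant).
Path A: -8, Path B: -8 -> equal
Result: constant -> -8

-8


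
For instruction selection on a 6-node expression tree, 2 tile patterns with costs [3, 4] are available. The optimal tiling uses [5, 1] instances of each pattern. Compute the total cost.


Total cost = sum(count_i * cost_i)
= 5*3 + 1*4
= 19

19


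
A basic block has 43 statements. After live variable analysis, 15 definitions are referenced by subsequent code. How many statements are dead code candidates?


Dead code = total statements - live definitions
= 43 - 15 = 28

28


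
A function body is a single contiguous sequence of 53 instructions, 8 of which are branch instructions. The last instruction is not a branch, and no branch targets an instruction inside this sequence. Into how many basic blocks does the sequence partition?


With no in-sequence branch targets, the leaders are the first instruction plus the instruction after each branch.
Number of basic blocks = branches + 1
= 8 + 1 = 9

9


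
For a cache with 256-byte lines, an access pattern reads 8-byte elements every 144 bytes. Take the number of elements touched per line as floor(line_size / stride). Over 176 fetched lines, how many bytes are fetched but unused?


Elements per line = floor(256 / 144) = 1
Bytes used per line = 1 * 8 = 8
Wasted per line = 256 - 8 = 248
Total wasted = 248 * 176 = 43648

43648


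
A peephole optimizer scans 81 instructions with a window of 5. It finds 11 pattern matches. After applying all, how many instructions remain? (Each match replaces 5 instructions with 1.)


Each match removes 4 instructions.
Total removed = 11 * 4 = 44
Remaining = 81 - 44 = 37

37


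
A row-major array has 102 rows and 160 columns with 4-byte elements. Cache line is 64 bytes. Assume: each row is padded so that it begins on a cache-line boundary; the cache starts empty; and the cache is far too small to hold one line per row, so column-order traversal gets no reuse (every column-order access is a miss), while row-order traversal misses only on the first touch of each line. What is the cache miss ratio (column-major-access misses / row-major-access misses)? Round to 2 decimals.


Each row occupies 160 * 4 = 640 bytes and starts on a line boundary, so it spans ceil(640 / 64) = 10 cache lines.
Row-major traversal misses (one per line touched): 102 * ceil(160 * 4 / 64) = 1020
Column-major traversal misses (no reuse, every access misses): 102 * 160 = 16320
Ratio = 16320 / 1020 = 16.0

16.0


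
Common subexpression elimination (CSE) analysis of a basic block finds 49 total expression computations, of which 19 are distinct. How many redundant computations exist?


CSE count = total expressions - unique expressions
= 49 - 19 = 30

30


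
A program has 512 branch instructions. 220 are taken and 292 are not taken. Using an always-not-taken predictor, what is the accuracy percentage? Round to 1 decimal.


Predictor: always-not-taken
Correct predictions = 292
Accuracy = 292 / 512 * 100 = 57.0%

57.0


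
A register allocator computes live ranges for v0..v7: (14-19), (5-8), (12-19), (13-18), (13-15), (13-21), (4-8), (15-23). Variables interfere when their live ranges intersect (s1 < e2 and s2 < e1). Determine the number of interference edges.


Check all pairs for overlapping intervals.
Two intervals (s1,e1) and (s2,e2) overlap if s1 < e2 and s2 < e1.
v0 (14-19) vs v1..v7: overlaps v2, v3, v4, v5, v7 -> 5
v1 (5-8) vs v2..v7: overlaps v6 -> 1
v2 (12-19) vs v3..v7: overlaps v3, v4, v5, v7 -> 4
v3 (13-18) vs v4..v7: overlaps v4, v5, v7 -> 3
v4 (13-15) vs v5..v7: overlaps v5 -> 1
v5 (13-21) vs v6..v7: overlaps v7 -> 1
v6 (4-8) vs v7: overlaps none -> 0
Total overlapping pairs = 5 + 1 + 4 + 3 + 1 + 1 + 0 = 15

15
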